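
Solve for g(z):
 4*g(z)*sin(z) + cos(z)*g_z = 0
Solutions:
 g(z) = C1*cos(z)^4


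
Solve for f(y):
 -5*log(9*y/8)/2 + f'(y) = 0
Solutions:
 f(y) = C1 + 5*y*log(y)/2 - 15*y*log(2)/2 - 5*y/2 + 5*y*log(3)


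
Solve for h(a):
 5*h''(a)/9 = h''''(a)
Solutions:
 h(a) = C1 + C2*a + C3*exp(-sqrt(5)*a/3) + C4*exp(sqrt(5)*a/3)


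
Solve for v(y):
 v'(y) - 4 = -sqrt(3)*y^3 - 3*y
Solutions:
 v(y) = C1 - sqrt(3)*y^4/4 - 3*y^2/2 + 4*y


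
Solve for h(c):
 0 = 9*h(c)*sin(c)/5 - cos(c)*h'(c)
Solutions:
 h(c) = C1/cos(c)^(9/5)


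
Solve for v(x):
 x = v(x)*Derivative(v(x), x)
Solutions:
 v(x) = -sqrt(C1 + x^2)
 v(x) = sqrt(C1 + x^2)


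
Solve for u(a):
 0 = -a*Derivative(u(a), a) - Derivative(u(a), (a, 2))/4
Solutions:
 u(a) = C1 + C2*erf(sqrt(2)*a)


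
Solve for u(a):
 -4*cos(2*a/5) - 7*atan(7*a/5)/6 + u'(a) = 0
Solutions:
 u(a) = C1 + 7*a*atan(7*a/5)/6 - 5*log(49*a^2 + 25)/12 + 10*sin(2*a/5)


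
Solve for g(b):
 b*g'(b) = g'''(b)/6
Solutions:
 g(b) = C1 + Integral(C2*airyai(6^(1/3)*b) + C3*airybi(6^(1/3)*b), b)


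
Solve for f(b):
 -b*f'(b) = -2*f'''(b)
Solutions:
 f(b) = C1 + Integral(C2*airyai(2^(2/3)*b/2) + C3*airybi(2^(2/3)*b/2), b)


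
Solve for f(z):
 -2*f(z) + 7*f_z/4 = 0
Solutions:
 f(z) = C1*exp(8*z/7)


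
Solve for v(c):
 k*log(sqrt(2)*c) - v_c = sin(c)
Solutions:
 v(c) = C1 + c*k*(log(c) - 1) + c*k*log(2)/2 + cos(c)


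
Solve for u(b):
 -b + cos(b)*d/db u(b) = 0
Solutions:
 u(b) = C1 + Integral(b/cos(b), b)


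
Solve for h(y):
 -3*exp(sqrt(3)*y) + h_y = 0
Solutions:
 h(y) = C1 + sqrt(3)*exp(sqrt(3)*y)


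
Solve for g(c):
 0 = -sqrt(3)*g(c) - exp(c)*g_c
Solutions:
 g(c) = C1*exp(sqrt(3)*exp(-c))


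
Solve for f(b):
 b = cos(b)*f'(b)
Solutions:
 f(b) = C1 + Integral(b/cos(b), b)


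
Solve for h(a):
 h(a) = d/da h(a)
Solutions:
 h(a) = C1*exp(a)


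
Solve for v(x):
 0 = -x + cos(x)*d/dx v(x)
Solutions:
 v(x) = C1 + Integral(x/cos(x), x)


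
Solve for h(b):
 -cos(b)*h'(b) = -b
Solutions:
 h(b) = C1 + Integral(b/cos(b), b)


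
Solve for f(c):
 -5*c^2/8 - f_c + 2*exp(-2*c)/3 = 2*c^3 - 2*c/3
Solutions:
 f(c) = C1 - c^4/2 - 5*c^3/24 + c^2/3 - exp(-2*c)/3


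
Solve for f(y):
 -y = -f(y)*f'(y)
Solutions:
 f(y) = -sqrt(C1 + y^2)
 f(y) = sqrt(C1 + y^2)


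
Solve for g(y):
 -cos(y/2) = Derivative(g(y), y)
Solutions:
 g(y) = C1 - 2*sin(y/2)


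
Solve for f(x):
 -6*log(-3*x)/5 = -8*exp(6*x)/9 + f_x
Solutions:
 f(x) = C1 - 6*x*log(-x)/5 + 6*x*(1 - log(3))/5 + 4*exp(6*x)/27


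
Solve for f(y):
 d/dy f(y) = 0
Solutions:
 f(y) = C1


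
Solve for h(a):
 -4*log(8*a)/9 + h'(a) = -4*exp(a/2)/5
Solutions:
 h(a) = C1 + 4*a*log(a)/9 + 4*a*(-1 + 3*log(2))/9 - 8*exp(a/2)/5


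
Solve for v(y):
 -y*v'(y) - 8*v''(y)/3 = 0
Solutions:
 v(y) = C1 + C2*erf(sqrt(3)*y/4)


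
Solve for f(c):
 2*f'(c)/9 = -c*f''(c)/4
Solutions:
 f(c) = C1 + C2*c^(1/9)


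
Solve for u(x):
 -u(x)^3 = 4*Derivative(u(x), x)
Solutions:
 u(x) = -sqrt(2)*sqrt(-1/(C1 - x))
 u(x) = sqrt(2)*sqrt(-1/(C1 - x))


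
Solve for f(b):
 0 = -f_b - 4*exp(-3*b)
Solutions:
 f(b) = C1 + 4*exp(-3*b)/3


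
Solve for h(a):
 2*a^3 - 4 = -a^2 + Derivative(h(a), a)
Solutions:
 h(a) = C1 + a^4/2 + a^3/3 - 4*a


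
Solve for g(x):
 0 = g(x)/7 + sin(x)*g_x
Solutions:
 g(x) = C1*(cos(x) + 1)^(1/14)/(cos(x) - 1)^(1/14)


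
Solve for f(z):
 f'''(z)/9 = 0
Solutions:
 f(z) = C1 + C2*z + C3*z^2


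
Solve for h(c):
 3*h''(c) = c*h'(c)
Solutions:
 h(c) = C1 + C2*erfi(sqrt(6)*c/6)


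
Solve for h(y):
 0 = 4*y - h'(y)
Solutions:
 h(y) = C1 + 2*y^2


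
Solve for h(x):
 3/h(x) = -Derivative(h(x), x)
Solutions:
 h(x) = -sqrt(C1 - 6*x)
 h(x) = sqrt(C1 - 6*x)


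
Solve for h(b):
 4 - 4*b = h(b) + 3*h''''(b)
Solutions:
 h(b) = -4*b + (C1*sin(sqrt(2)*3^(3/4)*b/6) + C2*cos(sqrt(2)*3^(3/4)*b/6))*exp(-sqrt(2)*3^(3/4)*b/6) + (C3*sin(sqrt(2)*3^(3/4)*b/6) + C4*cos(sqrt(2)*3^(3/4)*b/6))*exp(sqrt(2)*3^(3/4)*b/6) + 4


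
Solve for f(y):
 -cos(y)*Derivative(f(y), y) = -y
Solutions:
 f(y) = C1 + Integral(y/cos(y), y)


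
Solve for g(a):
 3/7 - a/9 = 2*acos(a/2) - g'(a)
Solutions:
 g(a) = C1 + a^2/18 + 2*a*acos(a/2) - 3*a/7 - 2*sqrt(4 - a^2)


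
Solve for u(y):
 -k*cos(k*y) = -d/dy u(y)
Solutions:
 u(y) = C1 + sin(k*y)


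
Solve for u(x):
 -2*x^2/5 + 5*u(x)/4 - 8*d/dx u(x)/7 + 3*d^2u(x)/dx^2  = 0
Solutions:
 u(x) = 8*x^2/25 + 512*x/875 + (C1*sin(sqrt(671)*x/42) + C2*cos(sqrt(671)*x/42))*exp(4*x/21) - 30656/30625


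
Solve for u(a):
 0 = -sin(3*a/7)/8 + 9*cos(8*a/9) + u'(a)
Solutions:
 u(a) = C1 - 81*sin(8*a/9)/8 - 7*cos(3*a/7)/24


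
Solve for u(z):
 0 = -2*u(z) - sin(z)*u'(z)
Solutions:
 u(z) = C1*(cos(z) + 1)/(cos(z) - 1)


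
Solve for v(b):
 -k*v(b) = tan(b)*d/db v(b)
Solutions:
 v(b) = C1*exp(-k*log(sin(b)))


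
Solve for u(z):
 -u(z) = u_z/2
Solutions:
 u(z) = C1*exp(-2*z)


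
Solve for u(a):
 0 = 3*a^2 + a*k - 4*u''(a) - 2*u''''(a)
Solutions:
 u(a) = C1 + C2*a + C3*sin(sqrt(2)*a) + C4*cos(sqrt(2)*a) + a^4/16 + a^3*k/24 - 3*a^2/8


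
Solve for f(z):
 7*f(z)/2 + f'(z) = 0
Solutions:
 f(z) = C1*exp(-7*z/2)


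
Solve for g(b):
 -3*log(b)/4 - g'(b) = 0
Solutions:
 g(b) = C1 - 3*b*log(b)/4 + 3*b/4


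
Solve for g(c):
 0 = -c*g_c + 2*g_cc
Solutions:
 g(c) = C1 + C2*erfi(c/2)


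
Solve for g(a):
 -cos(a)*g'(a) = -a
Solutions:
 g(a) = C1 + Integral(a/cos(a), a)


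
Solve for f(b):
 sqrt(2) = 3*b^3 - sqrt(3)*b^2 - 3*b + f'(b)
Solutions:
 f(b) = C1 - 3*b^4/4 + sqrt(3)*b^3/3 + 3*b^2/2 + sqrt(2)*b


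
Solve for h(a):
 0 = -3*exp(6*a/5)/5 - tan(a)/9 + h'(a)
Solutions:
 h(a) = C1 + exp(6*a/5)/2 - log(cos(a))/9


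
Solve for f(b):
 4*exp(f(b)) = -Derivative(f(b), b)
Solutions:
 f(b) = log(1/(C1 + 4*b))


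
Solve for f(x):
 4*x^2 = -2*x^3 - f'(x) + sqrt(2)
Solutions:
 f(x) = C1 - x^4/2 - 4*x^3/3 + sqrt(2)*x


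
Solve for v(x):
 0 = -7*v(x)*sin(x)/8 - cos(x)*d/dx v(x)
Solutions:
 v(x) = C1*cos(x)^(7/8)


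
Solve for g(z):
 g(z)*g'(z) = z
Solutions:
 g(z) = -sqrt(C1 + z^2)
 g(z) = sqrt(C1 + z^2)


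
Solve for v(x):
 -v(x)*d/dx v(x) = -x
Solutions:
 v(x) = -sqrt(C1 + x^2)
 v(x) = sqrt(C1 + x^2)


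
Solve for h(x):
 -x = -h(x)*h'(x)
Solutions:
 h(x) = -sqrt(C1 + x^2)
 h(x) = sqrt(C1 + x^2)


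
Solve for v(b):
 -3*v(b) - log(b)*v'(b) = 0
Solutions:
 v(b) = C1*exp(-3*li(b))


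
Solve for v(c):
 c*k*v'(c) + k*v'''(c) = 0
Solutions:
 v(c) = C1 + Integral(C2*airyai(-c) + C3*airybi(-c), c)


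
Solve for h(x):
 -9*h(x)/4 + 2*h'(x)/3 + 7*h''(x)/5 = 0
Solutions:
 h(x) = C1*exp(x*(-10 + sqrt(2935))/42) + C2*exp(-x*(10 + sqrt(2935))/42)


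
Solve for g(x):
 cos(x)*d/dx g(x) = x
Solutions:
 g(x) = C1 + Integral(x/cos(x), x)


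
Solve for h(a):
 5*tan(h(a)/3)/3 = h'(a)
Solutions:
 h(a) = -3*asin(C1*exp(5*a/9)) + 3*pi
 h(a) = 3*asin(C1*exp(5*a/9))


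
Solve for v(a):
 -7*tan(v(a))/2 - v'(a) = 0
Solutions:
 v(a) = pi - asin(C1*exp(-7*a/2))
 v(a) = asin(C1*exp(-7*a/2))


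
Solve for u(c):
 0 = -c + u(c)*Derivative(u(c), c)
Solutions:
 u(c) = -sqrt(C1 + c^2)
 u(c) = sqrt(C1 + c^2)


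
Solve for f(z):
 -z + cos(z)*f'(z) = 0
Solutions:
 f(z) = C1 + Integral(z/cos(z), z)


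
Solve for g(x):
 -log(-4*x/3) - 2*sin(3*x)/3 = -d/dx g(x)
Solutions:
 g(x) = C1 + x*log(-x) - x*log(3) - x + 2*x*log(2) - 2*cos(3*x)/9


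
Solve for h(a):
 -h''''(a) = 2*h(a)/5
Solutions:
 h(a) = (C1*sin(10^(3/4)*a/10) + C2*cos(10^(3/4)*a/10))*exp(-10^(3/4)*a/10) + (C3*sin(10^(3/4)*a/10) + C4*cos(10^(3/4)*a/10))*exp(10^(3/4)*a/10)


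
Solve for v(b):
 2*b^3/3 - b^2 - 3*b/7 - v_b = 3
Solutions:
 v(b) = C1 + b^4/6 - b^3/3 - 3*b^2/14 - 3*b


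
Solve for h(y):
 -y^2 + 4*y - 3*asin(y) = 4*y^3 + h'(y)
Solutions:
 h(y) = C1 - y^4 - y^3/3 + 2*y^2 - 3*y*asin(y) - 3*sqrt(1 - y^2)


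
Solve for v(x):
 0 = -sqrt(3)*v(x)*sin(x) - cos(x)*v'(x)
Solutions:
 v(x) = C1*cos(x)^(sqrt(3))


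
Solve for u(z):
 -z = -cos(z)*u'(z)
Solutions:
 u(z) = C1 + Integral(z/cos(z), z)


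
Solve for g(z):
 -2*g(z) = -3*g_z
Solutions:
 g(z) = C1*exp(2*z/3)


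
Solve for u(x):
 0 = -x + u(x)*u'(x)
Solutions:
 u(x) = -sqrt(C1 + x^2)
 u(x) = sqrt(C1 + x^2)


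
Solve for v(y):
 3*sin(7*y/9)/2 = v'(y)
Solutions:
 v(y) = C1 - 27*cos(7*y/9)/14


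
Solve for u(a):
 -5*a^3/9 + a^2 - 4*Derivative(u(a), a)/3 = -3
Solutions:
 u(a) = C1 - 5*a^4/48 + a^3/4 + 9*a/4


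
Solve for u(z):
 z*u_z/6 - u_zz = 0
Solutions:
 u(z) = C1 + C2*erfi(sqrt(3)*z/6)


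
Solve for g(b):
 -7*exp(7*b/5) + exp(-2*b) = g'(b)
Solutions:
 g(b) = C1 - 5*exp(7*b/5) - exp(-2*b)/2


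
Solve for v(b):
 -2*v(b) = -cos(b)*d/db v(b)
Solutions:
 v(b) = C1*(sin(b) + 1)/(sin(b) - 1)


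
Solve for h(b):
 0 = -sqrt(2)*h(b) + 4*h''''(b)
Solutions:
 h(b) = C1*exp(-2^(5/8)*b/2) + C2*exp(2^(5/8)*b/2) + C3*sin(2^(5/8)*b/2) + C4*cos(2^(5/8)*b/2)


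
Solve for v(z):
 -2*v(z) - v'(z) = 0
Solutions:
 v(z) = C1*exp(-2*z)


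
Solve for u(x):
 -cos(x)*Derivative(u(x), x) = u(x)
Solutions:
 u(x) = C1*sqrt(sin(x) - 1)/sqrt(sin(x) + 1)


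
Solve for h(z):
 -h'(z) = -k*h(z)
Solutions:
 h(z) = C1*exp(k*z)


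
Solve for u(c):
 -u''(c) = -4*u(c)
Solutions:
 u(c) = C1*exp(-2*c) + C2*exp(2*c)


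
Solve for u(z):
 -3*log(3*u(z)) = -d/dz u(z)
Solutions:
 -Integral(1/(log(_y) + log(3)), (_y, u(z)))/3 = C1 - z


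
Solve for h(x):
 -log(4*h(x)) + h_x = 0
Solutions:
 -Integral(1/(log(_y) + 2*log(2)), (_y, h(x))) = C1 - x


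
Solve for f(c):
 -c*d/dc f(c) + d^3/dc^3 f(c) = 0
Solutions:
 f(c) = C1 + Integral(C2*airyai(c) + C3*airybi(c), c)


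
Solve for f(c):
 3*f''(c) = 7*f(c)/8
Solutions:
 f(c) = C1*exp(-sqrt(42)*c/12) + C2*exp(sqrt(42)*c/12)


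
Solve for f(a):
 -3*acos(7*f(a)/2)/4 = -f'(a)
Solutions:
 Integral(1/acos(7*_y/2), (_y, f(a))) = C1 + 3*a/4


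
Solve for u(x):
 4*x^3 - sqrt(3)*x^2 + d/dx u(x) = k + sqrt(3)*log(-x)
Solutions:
 u(x) = C1 - x^4 + sqrt(3)*x^3/3 + x*(k - sqrt(3)) + sqrt(3)*x*log(-x)


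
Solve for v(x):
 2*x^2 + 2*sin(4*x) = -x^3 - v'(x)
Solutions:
 v(x) = C1 - x^4/4 - 2*x^3/3 + cos(4*x)/2


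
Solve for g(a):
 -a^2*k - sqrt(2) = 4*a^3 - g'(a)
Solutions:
 g(a) = C1 + a^4 + a^3*k/3 + sqrt(2)*a


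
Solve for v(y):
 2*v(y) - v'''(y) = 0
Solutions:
 v(y) = C3*exp(2^(1/3)*y) + (C1*sin(2^(1/3)*sqrt(3)*y/2) + C2*cos(2^(1/3)*sqrt(3)*y/2))*exp(-2^(1/3)*y/2)


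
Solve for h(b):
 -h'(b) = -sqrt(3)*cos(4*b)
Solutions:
 h(b) = C1 + sqrt(3)*sin(4*b)/4


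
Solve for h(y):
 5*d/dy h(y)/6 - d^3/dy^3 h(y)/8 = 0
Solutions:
 h(y) = C1 + C2*exp(-2*sqrt(15)*y/3) + C3*exp(2*sqrt(15)*y/3)


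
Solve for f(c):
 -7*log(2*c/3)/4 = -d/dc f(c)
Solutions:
 f(c) = C1 + 7*c*log(c)/4 - 7*c*log(3)/4 - 7*c/4 + 7*c*log(2)/4


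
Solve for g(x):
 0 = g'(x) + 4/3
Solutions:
 g(x) = C1 - 4*x/3


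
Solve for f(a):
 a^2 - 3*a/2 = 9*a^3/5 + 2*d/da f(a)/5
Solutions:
 f(a) = C1 - 9*a^4/8 + 5*a^3/6 - 15*a^2/8


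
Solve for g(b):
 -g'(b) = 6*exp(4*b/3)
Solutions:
 g(b) = C1 - 9*exp(4*b/3)/2


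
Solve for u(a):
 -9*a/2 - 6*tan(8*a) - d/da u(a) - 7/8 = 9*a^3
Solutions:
 u(a) = C1 - 9*a^4/4 - 9*a^2/4 - 7*a/8 + 3*log(cos(8*a))/4


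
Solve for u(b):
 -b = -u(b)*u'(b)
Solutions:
 u(b) = -sqrt(C1 + b^2)
 u(b) = sqrt(C1 + b^2)


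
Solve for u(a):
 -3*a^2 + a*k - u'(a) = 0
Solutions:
 u(a) = C1 - a^3 + a^2*k/2


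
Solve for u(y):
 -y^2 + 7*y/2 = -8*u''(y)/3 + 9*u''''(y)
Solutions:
 u(y) = C1 + C2*y + C3*exp(-2*sqrt(6)*y/9) + C4*exp(2*sqrt(6)*y/9) + y^4/32 - 7*y^3/32 + 81*y^2/64


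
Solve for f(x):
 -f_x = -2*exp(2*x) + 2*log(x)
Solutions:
 f(x) = C1 - 2*x*log(x) + 2*x + exp(2*x)


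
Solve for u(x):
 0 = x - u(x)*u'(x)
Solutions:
 u(x) = -sqrt(C1 + x^2)
 u(x) = sqrt(C1 + x^2)


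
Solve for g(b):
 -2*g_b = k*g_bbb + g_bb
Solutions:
 g(b) = C1 + C2*exp(b*(sqrt(1 - 8*k) - 1)/(2*k)) + C3*exp(-b*(sqrt(1 - 8*k) + 1)/(2*k))


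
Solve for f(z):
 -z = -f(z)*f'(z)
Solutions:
 f(z) = -sqrt(C1 + z^2)
 f(z) = sqrt(C1 + z^2)


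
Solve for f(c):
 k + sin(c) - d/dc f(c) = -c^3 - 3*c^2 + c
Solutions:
 f(c) = C1 + c^4/4 + c^3 - c^2/2 + c*k - cos(c)


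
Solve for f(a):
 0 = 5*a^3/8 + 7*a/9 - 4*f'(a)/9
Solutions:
 f(a) = C1 + 45*a^4/128 + 7*a^2/8


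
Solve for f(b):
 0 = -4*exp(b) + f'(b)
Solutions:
 f(b) = C1 + 4*exp(b)


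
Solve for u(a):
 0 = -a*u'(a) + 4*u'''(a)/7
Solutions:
 u(a) = C1 + Integral(C2*airyai(14^(1/3)*a/2) + C3*airybi(14^(1/3)*a/2), a)


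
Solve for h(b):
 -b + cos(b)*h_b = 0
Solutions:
 h(b) = C1 + Integral(b/cos(b), b)


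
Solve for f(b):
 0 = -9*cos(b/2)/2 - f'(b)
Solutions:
 f(b) = C1 - 9*sin(b/2)


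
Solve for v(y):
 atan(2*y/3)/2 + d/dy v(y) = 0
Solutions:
 v(y) = C1 - y*atan(2*y/3)/2 + 3*log(4*y^2 + 9)/8


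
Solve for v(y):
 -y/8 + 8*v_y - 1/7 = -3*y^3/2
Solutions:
 v(y) = C1 - 3*y^4/64 + y^2/128 + y/56


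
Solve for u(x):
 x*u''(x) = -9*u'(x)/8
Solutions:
 u(x) = C1 + C2/x^(1/8)


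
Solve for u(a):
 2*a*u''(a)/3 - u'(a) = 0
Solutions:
 u(a) = C1 + C2*a^(5/2)


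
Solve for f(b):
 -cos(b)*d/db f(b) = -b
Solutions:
 f(b) = C1 + Integral(b/cos(b), b)


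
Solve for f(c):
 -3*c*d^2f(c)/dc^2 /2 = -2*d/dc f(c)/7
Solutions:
 f(c) = C1 + C2*c^(25/21)


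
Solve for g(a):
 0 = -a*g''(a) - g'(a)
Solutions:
 g(a) = C1 + C2*log(a)


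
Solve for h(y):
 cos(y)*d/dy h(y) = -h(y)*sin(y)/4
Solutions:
 h(y) = C1*cos(y)^(1/4)


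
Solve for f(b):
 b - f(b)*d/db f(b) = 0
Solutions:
 f(b) = -sqrt(C1 + b^2)
 f(b) = sqrt(C1 + b^2)


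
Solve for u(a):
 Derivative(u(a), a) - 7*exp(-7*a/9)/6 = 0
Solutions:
 u(a) = C1 - 3*exp(-7*a/9)/2


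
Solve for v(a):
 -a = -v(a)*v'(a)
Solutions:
 v(a) = -sqrt(C1 + a^2)
 v(a) = sqrt(C1 + a^2)


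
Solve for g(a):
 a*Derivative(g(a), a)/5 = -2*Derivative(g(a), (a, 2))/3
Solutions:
 g(a) = C1 + C2*erf(sqrt(15)*a/10)


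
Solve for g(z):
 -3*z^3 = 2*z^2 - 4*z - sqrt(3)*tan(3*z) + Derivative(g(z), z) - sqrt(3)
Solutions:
 g(z) = C1 - 3*z^4/4 - 2*z^3/3 + 2*z^2 + sqrt(3)*z - sqrt(3)*log(cos(3*z))/3


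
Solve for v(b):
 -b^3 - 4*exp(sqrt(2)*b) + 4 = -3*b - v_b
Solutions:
 v(b) = C1 + b^4/4 - 3*b^2/2 - 4*b + 2*sqrt(2)*exp(sqrt(2)*b)


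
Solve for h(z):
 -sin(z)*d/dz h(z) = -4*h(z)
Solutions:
 h(z) = C1*(cos(z)^2 - 2*cos(z) + 1)/(cos(z)^2 + 2*cos(z) + 1)


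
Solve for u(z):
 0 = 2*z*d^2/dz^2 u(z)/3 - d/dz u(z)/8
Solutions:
 u(z) = C1 + C2*z^(19/16)


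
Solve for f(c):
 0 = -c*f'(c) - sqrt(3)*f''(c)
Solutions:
 f(c) = C1 + C2*erf(sqrt(2)*3^(3/4)*c/6)


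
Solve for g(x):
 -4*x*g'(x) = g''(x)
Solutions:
 g(x) = C1 + C2*erf(sqrt(2)*x)


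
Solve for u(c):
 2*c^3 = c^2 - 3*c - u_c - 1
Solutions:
 u(c) = C1 - c^4/2 + c^3/3 - 3*c^2/2 - c


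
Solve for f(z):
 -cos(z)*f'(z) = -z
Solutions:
 f(z) = C1 + Integral(z/cos(z), z)


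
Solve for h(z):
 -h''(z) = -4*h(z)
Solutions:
 h(z) = C1*exp(-2*z) + C2*exp(2*z)


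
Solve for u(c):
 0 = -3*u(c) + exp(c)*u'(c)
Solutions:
 u(c) = C1*exp(-3*exp(-c))


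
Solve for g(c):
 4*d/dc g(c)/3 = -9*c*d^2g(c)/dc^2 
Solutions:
 g(c) = C1 + C2*c^(23/27)


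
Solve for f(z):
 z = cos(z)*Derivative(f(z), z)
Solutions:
 f(z) = C1 + Integral(z/cos(z), z)


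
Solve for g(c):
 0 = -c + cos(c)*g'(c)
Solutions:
 g(c) = C1 + Integral(c/cos(c), c)


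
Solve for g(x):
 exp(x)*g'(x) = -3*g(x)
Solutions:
 g(x) = C1*exp(3*exp(-x))


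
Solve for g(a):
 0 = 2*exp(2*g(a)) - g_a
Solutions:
 g(a) = log(-sqrt(-1/(C1 + 2*a))) - log(2)/2
 g(a) = log(-1/(C1 + 2*a))/2 - log(2)/2


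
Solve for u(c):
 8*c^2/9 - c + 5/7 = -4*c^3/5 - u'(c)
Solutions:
 u(c) = C1 - c^4/5 - 8*c^3/27 + c^2/2 - 5*c/7


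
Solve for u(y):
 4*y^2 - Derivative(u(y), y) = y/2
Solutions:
 u(y) = C1 + 4*y^3/3 - y^2/4


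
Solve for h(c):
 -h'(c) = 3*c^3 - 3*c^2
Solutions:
 h(c) = C1 - 3*c^4/4 + c^3


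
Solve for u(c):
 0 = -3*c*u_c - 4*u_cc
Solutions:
 u(c) = C1 + C2*erf(sqrt(6)*c/4)


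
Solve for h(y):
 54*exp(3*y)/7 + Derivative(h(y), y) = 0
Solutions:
 h(y) = C1 - 18*exp(3*y)/7


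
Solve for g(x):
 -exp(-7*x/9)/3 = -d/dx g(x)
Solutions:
 g(x) = C1 - 3*exp(-7*x/9)/7


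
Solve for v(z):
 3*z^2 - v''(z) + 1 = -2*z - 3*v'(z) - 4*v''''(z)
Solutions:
 v(z) = C1 + C4*exp(-z) - z^3/3 - 2*z^2/3 - 7*z/9 + (C2*sin(sqrt(2)*z/2) + C3*cos(sqrt(2)*z/2))*exp(z/2)


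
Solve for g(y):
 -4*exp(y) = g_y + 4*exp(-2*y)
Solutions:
 g(y) = C1 - 4*exp(y) + 2*exp(-2*y)


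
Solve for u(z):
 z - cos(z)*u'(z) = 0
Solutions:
 u(z) = C1 + Integral(z/cos(z), z)


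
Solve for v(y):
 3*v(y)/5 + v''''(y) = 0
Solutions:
 v(y) = (C1*sin(sqrt(2)*3^(1/4)*5^(3/4)*y/10) + C2*cos(sqrt(2)*3^(1/4)*5^(3/4)*y/10))*exp(-sqrt(2)*3^(1/4)*5^(3/4)*y/10) + (C3*sin(sqrt(2)*3^(1/4)*5^(3/4)*y/10) + C4*cos(sqrt(2)*3^(1/4)*5^(3/4)*y/10))*exp(sqrt(2)*3^(1/4)*5^(3/4)*y/10)


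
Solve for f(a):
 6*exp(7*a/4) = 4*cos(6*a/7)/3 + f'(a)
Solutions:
 f(a) = C1 + 24*exp(7*a/4)/7 - 14*sin(6*a/7)/9


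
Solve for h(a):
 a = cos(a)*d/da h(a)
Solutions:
 h(a) = C1 + Integral(a/cos(a), a)


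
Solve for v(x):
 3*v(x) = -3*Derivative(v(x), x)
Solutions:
 v(x) = C1*exp(-x)


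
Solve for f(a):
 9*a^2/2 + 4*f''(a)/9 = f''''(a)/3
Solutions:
 f(a) = C1 + C2*a + C3*exp(-2*sqrt(3)*a/3) + C4*exp(2*sqrt(3)*a/3) - 27*a^4/32 - 243*a^2/32


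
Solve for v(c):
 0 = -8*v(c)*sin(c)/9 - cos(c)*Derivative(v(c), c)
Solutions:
 v(c) = C1*cos(c)^(8/9)


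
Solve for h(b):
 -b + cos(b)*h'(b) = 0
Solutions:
 h(b) = C1 + Integral(b/cos(b), b)


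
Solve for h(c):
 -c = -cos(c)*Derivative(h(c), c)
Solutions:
 h(c) = C1 + Integral(c/cos(c), c)


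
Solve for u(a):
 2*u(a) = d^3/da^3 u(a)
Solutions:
 u(a) = C3*exp(2^(1/3)*a) + (C1*sin(2^(1/3)*sqrt(3)*a/2) + C2*cos(2^(1/3)*sqrt(3)*a/2))*exp(-2^(1/3)*a/2)


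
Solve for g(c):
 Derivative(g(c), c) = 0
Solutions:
 g(c) = C1


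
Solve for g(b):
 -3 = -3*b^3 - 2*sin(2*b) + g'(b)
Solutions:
 g(b) = C1 + 3*b^4/4 - 3*b - cos(2*b)


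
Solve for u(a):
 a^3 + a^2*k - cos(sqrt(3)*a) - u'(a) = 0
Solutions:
 u(a) = C1 + a^4/4 + a^3*k/3 - sqrt(3)*sin(sqrt(3)*a)/3


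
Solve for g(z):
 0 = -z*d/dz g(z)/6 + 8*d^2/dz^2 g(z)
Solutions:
 g(z) = C1 + C2*erfi(sqrt(6)*z/24)


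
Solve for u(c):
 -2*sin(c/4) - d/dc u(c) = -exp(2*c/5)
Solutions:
 u(c) = C1 + 5*exp(2*c/5)/2 + 8*cos(c/4)


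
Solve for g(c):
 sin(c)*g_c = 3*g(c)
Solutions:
 g(c) = C1*(cos(c) - 1)^(3/2)/(cos(c) + 1)^(3/2)


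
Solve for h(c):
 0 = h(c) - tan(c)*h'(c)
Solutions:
 h(c) = C1*sin(c)


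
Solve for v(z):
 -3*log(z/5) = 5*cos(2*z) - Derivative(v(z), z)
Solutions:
 v(z) = C1 + 3*z*log(z) - 3*z*log(5) - 3*z + 5*sin(2*z)/2


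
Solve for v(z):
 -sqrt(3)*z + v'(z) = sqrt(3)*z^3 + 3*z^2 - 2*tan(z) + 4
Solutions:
 v(z) = C1 + sqrt(3)*z^4/4 + z^3 + sqrt(3)*z^2/2 + 4*z + 2*log(cos(z))


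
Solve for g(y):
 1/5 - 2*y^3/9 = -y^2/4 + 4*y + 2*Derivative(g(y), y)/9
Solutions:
 g(y) = C1 - y^4/4 + 3*y^3/8 - 9*y^2 + 9*y/10


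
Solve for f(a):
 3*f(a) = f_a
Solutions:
 f(a) = C1*exp(3*a)


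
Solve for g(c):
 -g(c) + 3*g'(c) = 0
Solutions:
 g(c) = C1*exp(c/3)


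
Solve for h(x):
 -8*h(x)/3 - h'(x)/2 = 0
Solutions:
 h(x) = C1*exp(-16*x/3)


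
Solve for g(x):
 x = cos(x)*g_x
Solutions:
 g(x) = C1 + Integral(x/cos(x), x)


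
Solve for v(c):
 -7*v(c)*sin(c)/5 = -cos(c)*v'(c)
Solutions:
 v(c) = C1/cos(c)^(7/5)


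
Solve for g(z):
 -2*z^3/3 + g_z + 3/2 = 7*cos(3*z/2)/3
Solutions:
 g(z) = C1 + z^4/6 - 3*z/2 + 14*sin(3*z/2)/9


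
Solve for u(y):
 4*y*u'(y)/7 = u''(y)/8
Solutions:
 u(y) = C1 + C2*erfi(4*sqrt(7)*y/7)


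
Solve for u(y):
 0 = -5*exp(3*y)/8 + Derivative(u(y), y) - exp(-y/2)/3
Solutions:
 u(y) = C1 + 5*exp(3*y)/24 - 2*exp(-y/2)/3


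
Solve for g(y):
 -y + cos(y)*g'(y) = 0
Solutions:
 g(y) = C1 + Integral(y/cos(y), y)


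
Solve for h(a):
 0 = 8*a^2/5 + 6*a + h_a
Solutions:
 h(a) = C1 - 8*a^3/15 - 3*a^2


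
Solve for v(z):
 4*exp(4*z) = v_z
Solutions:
 v(z) = C1 + exp(4*z)


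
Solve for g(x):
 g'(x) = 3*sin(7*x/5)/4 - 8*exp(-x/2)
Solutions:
 g(x) = C1 - 15*cos(7*x/5)/28 + 16*exp(-x/2)


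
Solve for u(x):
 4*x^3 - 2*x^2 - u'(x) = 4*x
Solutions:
 u(x) = C1 + x^4 - 2*x^3/3 - 2*x^2


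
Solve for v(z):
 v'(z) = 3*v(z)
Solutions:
 v(z) = C1*exp(3*z)


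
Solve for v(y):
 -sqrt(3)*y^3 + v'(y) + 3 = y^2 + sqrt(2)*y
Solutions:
 v(y) = C1 + sqrt(3)*y^4/4 + y^3/3 + sqrt(2)*y^2/2 - 3*y


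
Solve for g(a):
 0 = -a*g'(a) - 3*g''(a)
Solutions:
 g(a) = C1 + C2*erf(sqrt(6)*a/6)


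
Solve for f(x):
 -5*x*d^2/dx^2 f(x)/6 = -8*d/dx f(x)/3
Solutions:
 f(x) = C1 + C2*x^(21/5)


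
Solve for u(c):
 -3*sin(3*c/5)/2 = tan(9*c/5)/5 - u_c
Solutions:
 u(c) = C1 - log(cos(9*c/5))/9 - 5*cos(3*c/5)/2


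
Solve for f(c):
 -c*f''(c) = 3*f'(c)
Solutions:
 f(c) = C1 + C2/c^2


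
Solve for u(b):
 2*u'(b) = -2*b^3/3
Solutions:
 u(b) = C1 - b^4/12


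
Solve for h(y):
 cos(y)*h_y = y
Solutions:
 h(y) = C1 + Integral(y/cos(y), y)


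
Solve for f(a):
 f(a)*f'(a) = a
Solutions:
 f(a) = -sqrt(C1 + a^2)
 f(a) = sqrt(C1 + a^2)


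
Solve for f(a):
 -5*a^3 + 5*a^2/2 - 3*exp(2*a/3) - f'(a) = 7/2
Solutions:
 f(a) = C1 - 5*a^4/4 + 5*a^3/6 - 7*a/2 - 9*exp(2*a/3)/2


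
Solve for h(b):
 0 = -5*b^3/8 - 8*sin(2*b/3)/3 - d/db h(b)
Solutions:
 h(b) = C1 - 5*b^4/32 + 4*cos(2*b/3)


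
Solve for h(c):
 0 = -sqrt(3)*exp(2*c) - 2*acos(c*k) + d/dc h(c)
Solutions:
 h(c) = C1 + 2*Piecewise((c*acos(c*k) - sqrt(-c^2*k^2 + 1)/k, Ne(k, 0)), (pi*c/2, True)) + sqrt(3)*exp(2*c)/2


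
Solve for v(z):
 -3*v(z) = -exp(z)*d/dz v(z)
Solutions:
 v(z) = C1*exp(-3*exp(-z))


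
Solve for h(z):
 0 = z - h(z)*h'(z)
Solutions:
 h(z) = -sqrt(C1 + z^2)
 h(z) = sqrt(C1 + z^2)


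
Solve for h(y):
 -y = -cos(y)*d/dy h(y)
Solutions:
 h(y) = C1 + Integral(y/cos(y), y)


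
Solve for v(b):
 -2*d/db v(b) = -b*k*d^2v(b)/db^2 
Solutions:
 v(b) = C1 + b^(((re(k) + 2)*re(k) + im(k)^2)/(re(k)^2 + im(k)^2))*(C2*sin(2*log(b)*Abs(im(k))/(re(k)^2 + im(k)^2)) + C3*cos(2*log(b)*im(k)/(re(k)^2 + im(k)^2)))


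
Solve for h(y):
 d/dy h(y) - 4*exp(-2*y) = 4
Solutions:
 h(y) = C1 + 4*y - 2*exp(-2*y)


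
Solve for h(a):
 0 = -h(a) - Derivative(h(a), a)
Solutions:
 h(a) = C1*exp(-a)


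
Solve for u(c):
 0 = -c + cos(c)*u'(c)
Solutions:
 u(c) = C1 + Integral(c/cos(c), c)


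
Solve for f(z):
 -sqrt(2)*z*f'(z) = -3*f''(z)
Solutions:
 f(z) = C1 + C2*erfi(2^(3/4)*sqrt(3)*z/6)


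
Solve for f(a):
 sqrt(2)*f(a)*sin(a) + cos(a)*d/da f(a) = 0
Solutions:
 f(a) = C1*cos(a)^(sqrt(2))


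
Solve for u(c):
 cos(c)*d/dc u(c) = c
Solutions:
 u(c) = C1 + Integral(c/cos(c), c)


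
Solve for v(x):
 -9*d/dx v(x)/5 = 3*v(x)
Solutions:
 v(x) = C1*exp(-5*x/3)


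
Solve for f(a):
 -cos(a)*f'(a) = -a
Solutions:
 f(a) = C1 + Integral(a/cos(a), a)


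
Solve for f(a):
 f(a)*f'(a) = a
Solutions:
 f(a) = -sqrt(C1 + a^2)
 f(a) = sqrt(C1 + a^2)


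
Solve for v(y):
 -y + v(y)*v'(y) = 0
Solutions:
 v(y) = -sqrt(C1 + y^2)
 v(y) = sqrt(C1 + y^2)


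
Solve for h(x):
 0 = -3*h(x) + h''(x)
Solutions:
 h(x) = C1*exp(-sqrt(3)*x) + C2*exp(sqrt(3)*x)


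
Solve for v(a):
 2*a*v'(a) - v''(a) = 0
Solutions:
 v(a) = C1 + C2*erfi(a)


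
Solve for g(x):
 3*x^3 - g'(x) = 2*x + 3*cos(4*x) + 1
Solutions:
 g(x) = C1 + 3*x^4/4 - x^2 - x - 3*sin(4*x)/4


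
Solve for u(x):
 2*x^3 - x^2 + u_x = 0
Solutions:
 u(x) = C1 - x^4/2 + x^3/3


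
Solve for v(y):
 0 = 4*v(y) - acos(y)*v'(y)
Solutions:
 v(y) = C1*exp(4*Integral(1/acos(y), y))


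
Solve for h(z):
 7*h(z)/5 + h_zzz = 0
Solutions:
 h(z) = C3*exp(-5^(2/3)*7^(1/3)*z/5) + (C1*sin(sqrt(3)*5^(2/3)*7^(1/3)*z/10) + C2*cos(sqrt(3)*5^(2/3)*7^(1/3)*z/10))*exp(5^(2/3)*7^(1/3)*z/10)


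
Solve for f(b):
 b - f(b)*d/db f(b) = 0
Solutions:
 f(b) = -sqrt(C1 + b^2)
 f(b) = sqrt(C1 + b^2)


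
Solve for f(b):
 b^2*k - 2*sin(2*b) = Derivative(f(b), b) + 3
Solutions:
 f(b) = C1 + b^3*k/3 - 3*b + cos(2*b)


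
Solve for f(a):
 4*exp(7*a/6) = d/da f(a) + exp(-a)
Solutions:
 f(a) = C1 + 24*exp(7*a/6)/7 + exp(-a)


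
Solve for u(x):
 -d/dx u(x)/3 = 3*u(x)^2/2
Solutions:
 u(x) = 2/(C1 + 9*x)


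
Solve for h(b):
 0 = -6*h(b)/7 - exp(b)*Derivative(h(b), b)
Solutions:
 h(b) = C1*exp(6*exp(-b)/7)


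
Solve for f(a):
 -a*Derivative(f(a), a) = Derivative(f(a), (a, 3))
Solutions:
 f(a) = C1 + Integral(C2*airyai(-a) + C3*airybi(-a), a)


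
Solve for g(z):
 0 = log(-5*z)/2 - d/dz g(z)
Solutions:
 g(z) = C1 + z*log(-z)/2 + z*(-1 + log(5))/2


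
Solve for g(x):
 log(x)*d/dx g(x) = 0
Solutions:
 g(x) = C1


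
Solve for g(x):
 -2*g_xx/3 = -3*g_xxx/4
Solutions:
 g(x) = C1 + C2*x + C3*exp(8*x/9)


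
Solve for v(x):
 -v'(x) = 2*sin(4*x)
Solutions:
 v(x) = C1 + cos(4*x)/2


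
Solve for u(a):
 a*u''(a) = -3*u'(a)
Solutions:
 u(a) = C1 + C2/a^2


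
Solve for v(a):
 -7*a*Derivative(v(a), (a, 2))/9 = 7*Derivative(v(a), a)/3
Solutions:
 v(a) = C1 + C2/a^2


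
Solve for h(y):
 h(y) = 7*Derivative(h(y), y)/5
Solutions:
 h(y) = C1*exp(5*y/7)


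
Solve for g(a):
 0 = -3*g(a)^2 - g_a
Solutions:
 g(a) = 1/(C1 + 3*a)


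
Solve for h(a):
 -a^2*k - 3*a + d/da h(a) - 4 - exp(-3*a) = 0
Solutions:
 h(a) = C1 + a^3*k/3 + 3*a^2/2 + 4*a - exp(-3*a)/3


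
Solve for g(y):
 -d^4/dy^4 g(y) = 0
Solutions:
 g(y) = C1 + C2*y + C3*y^2 + C4*y^3


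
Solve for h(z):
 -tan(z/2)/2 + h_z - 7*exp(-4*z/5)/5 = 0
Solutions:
 h(z) = C1 + log(tan(z/2)^2 + 1)/2 - 7*exp(-4*z/5)/4


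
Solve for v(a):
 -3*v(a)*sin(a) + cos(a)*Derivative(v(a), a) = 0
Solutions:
 v(a) = C1/cos(a)^3


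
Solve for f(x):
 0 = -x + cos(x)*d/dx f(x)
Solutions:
 f(x) = C1 + Integral(x/cos(x), x)


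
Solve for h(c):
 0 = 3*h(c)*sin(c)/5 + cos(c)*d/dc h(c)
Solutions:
 h(c) = C1*cos(c)^(3/5)


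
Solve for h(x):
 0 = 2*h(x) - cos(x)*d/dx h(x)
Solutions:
 h(x) = C1*(sin(x) + 1)/(sin(x) - 1)


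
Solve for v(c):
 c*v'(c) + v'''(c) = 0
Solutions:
 v(c) = C1 + Integral(C2*airyai(-c) + C3*airybi(-c), c)


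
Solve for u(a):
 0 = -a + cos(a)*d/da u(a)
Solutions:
 u(a) = C1 + Integral(a/cos(a), a)


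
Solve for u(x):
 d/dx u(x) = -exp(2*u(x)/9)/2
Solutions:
 u(x) = 9*log(-sqrt(-1/(C1 - x))) + 9*log(3)
 u(x) = 9*log(-1/(C1 - x))/2 + 9*log(3)


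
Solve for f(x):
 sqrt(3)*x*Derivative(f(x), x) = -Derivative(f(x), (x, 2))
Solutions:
 f(x) = C1 + C2*erf(sqrt(2)*3^(1/4)*x/2)


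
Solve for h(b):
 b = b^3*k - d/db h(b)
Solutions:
 h(b) = C1 + b^4*k/4 - b^2/2


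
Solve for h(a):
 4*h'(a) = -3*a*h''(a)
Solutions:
 h(a) = C1 + C2/a^(1/3)


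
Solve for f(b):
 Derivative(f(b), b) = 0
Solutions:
 f(b) = C1


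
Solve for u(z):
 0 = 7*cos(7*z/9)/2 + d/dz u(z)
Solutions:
 u(z) = C1 - 9*sin(7*z/9)/2


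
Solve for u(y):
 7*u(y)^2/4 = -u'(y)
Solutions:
 u(y) = 4/(C1 + 7*y)


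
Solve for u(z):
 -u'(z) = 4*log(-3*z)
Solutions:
 u(z) = C1 - 4*z*log(-z) + 4*z*(1 - log(3))


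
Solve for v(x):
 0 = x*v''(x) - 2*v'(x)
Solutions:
 v(x) = C1 + C2*x^3


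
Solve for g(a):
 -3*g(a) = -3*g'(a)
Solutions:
 g(a) = C1*exp(a)


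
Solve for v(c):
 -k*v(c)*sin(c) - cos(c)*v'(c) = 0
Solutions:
 v(c) = C1*exp(k*log(cos(c)))


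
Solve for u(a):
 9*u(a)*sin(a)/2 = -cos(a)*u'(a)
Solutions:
 u(a) = C1*cos(a)^(9/2)


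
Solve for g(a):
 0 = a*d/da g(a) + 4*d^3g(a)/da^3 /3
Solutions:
 g(a) = C1 + Integral(C2*airyai(-6^(1/3)*a/2) + C3*airybi(-6^(1/3)*a/2), a)


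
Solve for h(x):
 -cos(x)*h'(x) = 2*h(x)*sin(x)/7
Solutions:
 h(x) = C1*cos(x)^(2/7)


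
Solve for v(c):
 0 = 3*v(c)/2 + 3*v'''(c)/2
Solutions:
 v(c) = C3*exp(-c) + (C1*sin(sqrt(3)*c/2) + C2*cos(sqrt(3)*c/2))*exp(c/2)


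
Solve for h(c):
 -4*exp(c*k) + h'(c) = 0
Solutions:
 h(c) = C1 + 4*exp(c*k)/k


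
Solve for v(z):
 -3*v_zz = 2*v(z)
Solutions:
 v(z) = C1*sin(sqrt(6)*z/3) + C2*cos(sqrt(6)*z/3)


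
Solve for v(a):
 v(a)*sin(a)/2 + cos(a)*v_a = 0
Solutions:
 v(a) = C1*sqrt(cos(a))


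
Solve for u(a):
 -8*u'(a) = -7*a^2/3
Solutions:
 u(a) = C1 + 7*a^3/72


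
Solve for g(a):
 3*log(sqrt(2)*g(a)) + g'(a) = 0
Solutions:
 2*Integral(1/(2*log(_y) + log(2)), (_y, g(a)))/3 = C1 - a


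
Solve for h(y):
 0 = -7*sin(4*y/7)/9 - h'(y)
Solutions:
 h(y) = C1 + 49*cos(4*y/7)/36


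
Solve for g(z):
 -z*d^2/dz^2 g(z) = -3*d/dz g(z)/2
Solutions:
 g(z) = C1 + C2*z^(5/2)


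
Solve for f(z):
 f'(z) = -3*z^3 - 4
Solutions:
 f(z) = C1 - 3*z^4/4 - 4*z


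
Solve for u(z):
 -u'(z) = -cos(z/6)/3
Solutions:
 u(z) = C1 + 2*sin(z/6)


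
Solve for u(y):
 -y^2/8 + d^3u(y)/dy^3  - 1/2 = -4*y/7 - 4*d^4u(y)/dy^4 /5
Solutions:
 u(y) = C1 + C2*y + C3*y^2 + C4*exp(-5*y/4) + y^5/480 - 9*y^4/280 + 391*y^3/2100


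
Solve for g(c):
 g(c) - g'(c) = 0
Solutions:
 g(c) = C1*exp(c)


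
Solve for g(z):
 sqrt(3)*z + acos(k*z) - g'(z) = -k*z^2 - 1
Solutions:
 g(z) = C1 + k*z^3/3 + sqrt(3)*z^2/2 + z + Piecewise((z*acos(k*z) - sqrt(-k^2*z^2 + 1)/k, Ne(k, 0)), (pi*z/2, True))


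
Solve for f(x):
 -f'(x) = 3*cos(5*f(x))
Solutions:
 f(x) = -asin((C1 + exp(30*x))/(C1 - exp(30*x)))/5 + pi/5
 f(x) = asin((C1 + exp(30*x))/(C1 - exp(30*x)))/5


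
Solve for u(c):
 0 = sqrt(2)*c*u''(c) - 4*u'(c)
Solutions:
 u(c) = C1 + C2*c^(1 + 2*sqrt(2))


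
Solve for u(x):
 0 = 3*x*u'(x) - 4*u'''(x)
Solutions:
 u(x) = C1 + Integral(C2*airyai(6^(1/3)*x/2) + C3*airybi(6^(1/3)*x/2), x)


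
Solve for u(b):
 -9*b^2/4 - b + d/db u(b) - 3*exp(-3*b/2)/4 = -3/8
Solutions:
 u(b) = C1 + 3*b^3/4 + b^2/2 - 3*b/8 - exp(-3*b/2)/2


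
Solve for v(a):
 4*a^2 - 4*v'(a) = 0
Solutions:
 v(a) = C1 + a^3/3


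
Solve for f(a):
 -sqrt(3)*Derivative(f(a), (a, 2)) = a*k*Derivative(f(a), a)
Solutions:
 f(a) = Piecewise((-sqrt(2)*3^(1/4)*sqrt(pi)*C1*erf(sqrt(2)*3^(3/4)*a*sqrt(k)/6)/(2*sqrt(k)) - C2, (k > 0) | (k < 0)), (-C1*a - C2, True))


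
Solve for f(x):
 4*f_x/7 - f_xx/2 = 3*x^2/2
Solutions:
 f(x) = C1 + C2*exp(8*x/7) + 7*x^3/8 + 147*x^2/64 + 1029*x/256


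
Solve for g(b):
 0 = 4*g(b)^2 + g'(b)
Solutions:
 g(b) = 1/(C1 + 4*b)


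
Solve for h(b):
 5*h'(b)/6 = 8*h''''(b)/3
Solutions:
 h(b) = C1 + C4*exp(2^(2/3)*5^(1/3)*b/4) + (C2*sin(2^(2/3)*sqrt(3)*5^(1/3)*b/8) + C3*cos(2^(2/3)*sqrt(3)*5^(1/3)*b/8))*exp(-2^(2/3)*5^(1/3)*b/8)


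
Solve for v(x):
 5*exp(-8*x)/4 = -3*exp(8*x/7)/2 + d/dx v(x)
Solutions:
 v(x) = C1 + 21*exp(8*x/7)/16 - 5*exp(-8*x)/32


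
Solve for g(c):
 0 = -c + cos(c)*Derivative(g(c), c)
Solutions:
 g(c) = C1 + Integral(c/cos(c), c)


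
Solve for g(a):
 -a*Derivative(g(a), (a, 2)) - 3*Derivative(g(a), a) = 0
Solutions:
 g(a) = C1 + C2/a^2


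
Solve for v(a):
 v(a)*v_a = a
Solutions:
 v(a) = -sqrt(C1 + a^2)
 v(a) = sqrt(C1 + a^2)


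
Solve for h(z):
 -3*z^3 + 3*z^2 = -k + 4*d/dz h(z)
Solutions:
 h(z) = C1 + k*z/4 - 3*z^4/16 + z^3/4


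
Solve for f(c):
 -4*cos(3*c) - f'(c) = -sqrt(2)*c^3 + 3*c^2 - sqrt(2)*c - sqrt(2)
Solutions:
 f(c) = C1 + sqrt(2)*c^4/4 - c^3 + sqrt(2)*c^2/2 + sqrt(2)*c - 4*sin(3*c)/3


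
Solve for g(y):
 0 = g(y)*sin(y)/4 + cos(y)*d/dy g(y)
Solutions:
 g(y) = C1*cos(y)^(1/4)


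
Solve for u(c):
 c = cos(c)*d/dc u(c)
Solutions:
 u(c) = C1 + Integral(c/cos(c), c)


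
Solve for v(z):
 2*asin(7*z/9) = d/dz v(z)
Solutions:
 v(z) = C1 + 2*z*asin(7*z/9) + 2*sqrt(81 - 49*z^2)/7


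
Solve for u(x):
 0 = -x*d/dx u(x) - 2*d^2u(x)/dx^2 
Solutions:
 u(x) = C1 + C2*erf(x/2)


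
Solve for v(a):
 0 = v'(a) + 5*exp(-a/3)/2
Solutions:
 v(a) = C1 + 15*exp(-a/3)/2


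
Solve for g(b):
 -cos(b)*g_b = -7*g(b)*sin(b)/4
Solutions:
 g(b) = C1/cos(b)^(7/4)


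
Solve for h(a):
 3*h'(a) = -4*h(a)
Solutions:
 h(a) = C1*exp(-4*a/3)


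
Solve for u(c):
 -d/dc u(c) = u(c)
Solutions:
 u(c) = C1*exp(-c)


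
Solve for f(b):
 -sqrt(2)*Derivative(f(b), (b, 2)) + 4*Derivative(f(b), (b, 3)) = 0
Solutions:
 f(b) = C1 + C2*b + C3*exp(sqrt(2)*b/4)


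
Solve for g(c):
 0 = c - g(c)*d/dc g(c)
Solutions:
 g(c) = -sqrt(C1 + c^2)
 g(c) = sqrt(C1 + c^2)


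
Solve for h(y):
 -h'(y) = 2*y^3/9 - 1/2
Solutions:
 h(y) = C1 - y^4/18 + y/2


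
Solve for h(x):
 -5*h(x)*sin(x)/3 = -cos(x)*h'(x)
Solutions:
 h(x) = C1/cos(x)^(5/3)


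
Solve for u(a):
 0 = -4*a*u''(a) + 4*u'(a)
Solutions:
 u(a) = C1 + C2*a^2


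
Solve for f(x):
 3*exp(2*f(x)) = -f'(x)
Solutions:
 f(x) = log(-sqrt(-1/(C1 - 3*x))) - log(2)/2
 f(x) = log(-1/(C1 - 3*x))/2 - log(2)/2


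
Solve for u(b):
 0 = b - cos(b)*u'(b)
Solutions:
 u(b) = C1 + Integral(b/cos(b), b)


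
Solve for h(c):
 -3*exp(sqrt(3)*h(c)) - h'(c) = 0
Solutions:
 h(c) = sqrt(3)*(2*log(1/(C1 + 3*c)) - log(3))/6


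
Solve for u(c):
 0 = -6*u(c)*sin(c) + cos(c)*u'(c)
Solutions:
 u(c) = C1/cos(c)^6


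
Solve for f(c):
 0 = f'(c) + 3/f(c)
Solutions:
 f(c) = -sqrt(C1 - 6*c)
 f(c) = sqrt(C1 - 6*c)


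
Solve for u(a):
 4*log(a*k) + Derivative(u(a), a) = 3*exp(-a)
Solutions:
 u(a) = C1 - 4*a*log(a*k) + 4*a - 3*exp(-a)


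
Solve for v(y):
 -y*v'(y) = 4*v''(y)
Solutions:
 v(y) = C1 + C2*erf(sqrt(2)*y/4)


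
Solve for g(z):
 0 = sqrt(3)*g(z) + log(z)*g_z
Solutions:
 g(z) = C1*exp(-sqrt(3)*li(z))


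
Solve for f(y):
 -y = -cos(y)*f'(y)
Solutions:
 f(y) = C1 + Integral(y/cos(y), y)


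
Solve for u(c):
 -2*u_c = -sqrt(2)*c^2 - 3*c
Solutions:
 u(c) = C1 + sqrt(2)*c^3/6 + 3*c^2/4


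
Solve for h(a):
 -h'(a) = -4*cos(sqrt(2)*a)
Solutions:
 h(a) = C1 + 2*sqrt(2)*sin(sqrt(2)*a)


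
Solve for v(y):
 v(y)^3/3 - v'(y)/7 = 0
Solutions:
 v(y) = -sqrt(6)*sqrt(-1/(C1 + 7*y))/2
 v(y) = sqrt(6)*sqrt(-1/(C1 + 7*y))/2


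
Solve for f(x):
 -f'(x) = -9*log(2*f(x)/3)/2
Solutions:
 -2*Integral(1/(log(_y) - log(3) + log(2)), (_y, f(x)))/9 = C1 - x


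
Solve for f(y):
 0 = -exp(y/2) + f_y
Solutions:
 f(y) = C1 + 2*exp(y/2)


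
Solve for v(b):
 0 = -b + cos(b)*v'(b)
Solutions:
 v(b) = C1 + Integral(b/cos(b), b)


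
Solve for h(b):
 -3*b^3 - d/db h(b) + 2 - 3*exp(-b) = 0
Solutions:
 h(b) = C1 - 3*b^4/4 + 2*b + 3*exp(-b)


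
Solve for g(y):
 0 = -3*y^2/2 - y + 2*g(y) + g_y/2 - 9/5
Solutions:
 g(y) = C1*exp(-4*y) + 3*y^2/4 + y/8 + 139/160


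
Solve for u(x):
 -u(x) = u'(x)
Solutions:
 u(x) = C1*exp(-x)


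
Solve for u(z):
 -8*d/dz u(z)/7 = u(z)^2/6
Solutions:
 u(z) = 48/(C1 + 7*z)


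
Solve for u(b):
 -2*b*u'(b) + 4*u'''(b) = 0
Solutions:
 u(b) = C1 + Integral(C2*airyai(2^(2/3)*b/2) + C3*airybi(2^(2/3)*b/2), b)


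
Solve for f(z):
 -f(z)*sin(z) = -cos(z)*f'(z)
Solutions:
 f(z) = C1/cos(z)


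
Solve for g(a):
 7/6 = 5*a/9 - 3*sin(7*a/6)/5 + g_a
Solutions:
 g(a) = C1 - 5*a^2/18 + 7*a/6 - 18*cos(7*a/6)/35


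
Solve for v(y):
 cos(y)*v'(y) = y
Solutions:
 v(y) = C1 + Integral(y/cos(y), y)


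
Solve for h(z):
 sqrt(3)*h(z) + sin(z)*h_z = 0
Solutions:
 h(z) = C1*(cos(z) + 1)^(sqrt(3)/2)/(cos(z) - 1)^(sqrt(3)/2)


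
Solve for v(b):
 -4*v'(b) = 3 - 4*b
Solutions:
 v(b) = C1 + b^2/2 - 3*b/4


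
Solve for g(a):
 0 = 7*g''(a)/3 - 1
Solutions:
 g(a) = C1 + C2*a + 3*a^2/14


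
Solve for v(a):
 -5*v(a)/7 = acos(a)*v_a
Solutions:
 v(a) = C1*exp(-5*Integral(1/acos(a), a)/7)


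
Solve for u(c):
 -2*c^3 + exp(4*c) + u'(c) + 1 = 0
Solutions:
 u(c) = C1 + c^4/2 - c - exp(4*c)/4


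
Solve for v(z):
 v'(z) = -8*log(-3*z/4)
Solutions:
 v(z) = C1 - 8*z*log(-z) + 8*z*(-log(3) + 1 + 2*log(2))


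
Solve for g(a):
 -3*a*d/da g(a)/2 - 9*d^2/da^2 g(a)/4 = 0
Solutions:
 g(a) = C1 + C2*erf(sqrt(3)*a/3)


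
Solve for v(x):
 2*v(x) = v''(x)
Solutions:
 v(x) = C1*exp(-sqrt(2)*x) + C2*exp(sqrt(2)*x)


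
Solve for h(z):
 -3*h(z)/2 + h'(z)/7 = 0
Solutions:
 h(z) = C1*exp(21*z/2)


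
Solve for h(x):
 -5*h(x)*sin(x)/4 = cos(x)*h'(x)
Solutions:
 h(x) = C1*cos(x)^(5/4)


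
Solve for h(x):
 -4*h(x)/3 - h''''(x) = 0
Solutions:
 h(x) = (C1*sin(3^(3/4)*x/3) + C2*cos(3^(3/4)*x/3))*exp(-3^(3/4)*x/3) + (C3*sin(3^(3/4)*x/3) + C4*cos(3^(3/4)*x/3))*exp(3^(3/4)*x/3)


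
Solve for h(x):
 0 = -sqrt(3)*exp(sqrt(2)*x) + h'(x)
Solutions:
 h(x) = C1 + sqrt(6)*exp(sqrt(2)*x)/2


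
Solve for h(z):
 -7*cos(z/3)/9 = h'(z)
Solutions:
 h(z) = C1 - 7*sin(z/3)/3


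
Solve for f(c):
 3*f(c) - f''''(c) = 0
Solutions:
 f(c) = C1*exp(-3^(1/4)*c) + C2*exp(3^(1/4)*c) + C3*sin(3^(1/4)*c) + C4*cos(3^(1/4)*c)


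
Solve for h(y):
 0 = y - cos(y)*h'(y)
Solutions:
 h(y) = C1 + Integral(y/cos(y), y)


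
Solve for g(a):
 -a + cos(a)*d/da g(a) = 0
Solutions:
 g(a) = C1 + Integral(a/cos(a), a)


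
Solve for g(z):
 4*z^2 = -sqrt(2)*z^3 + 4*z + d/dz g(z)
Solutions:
 g(z) = C1 + sqrt(2)*z^4/4 + 4*z^3/3 - 2*z^2


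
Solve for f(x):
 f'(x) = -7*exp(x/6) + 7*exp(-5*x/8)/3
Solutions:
 f(x) = C1 - 42*exp(x/6) - 56*exp(-5*x/8)/15


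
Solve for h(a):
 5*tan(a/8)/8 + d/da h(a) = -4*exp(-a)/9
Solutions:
 h(a) = C1 - 5*log(tan(a/8)^2 + 1)/2 + 4*exp(-a)/9


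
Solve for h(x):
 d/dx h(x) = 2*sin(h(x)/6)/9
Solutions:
 -2*x/9 + 3*log(cos(h(x)/6) - 1) - 3*log(cos(h(x)/6) + 1) = C1


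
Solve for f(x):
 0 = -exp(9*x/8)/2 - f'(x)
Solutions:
 f(x) = C1 - 4*exp(9*x/8)/9


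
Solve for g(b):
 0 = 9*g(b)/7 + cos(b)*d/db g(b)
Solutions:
 g(b) = C1*(sin(b) - 1)^(9/14)/(sin(b) + 1)^(9/14)


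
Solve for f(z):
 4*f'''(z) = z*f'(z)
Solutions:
 f(z) = C1 + Integral(C2*airyai(2^(1/3)*z/2) + C3*airybi(2^(1/3)*z/2), z)


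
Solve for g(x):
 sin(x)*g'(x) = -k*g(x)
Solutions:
 g(x) = C1*exp(k*(-log(cos(x) - 1) + log(cos(x) + 1))/2)


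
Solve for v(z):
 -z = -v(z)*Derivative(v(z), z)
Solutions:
 v(z) = -sqrt(C1 + z^2)
 v(z) = sqrt(C1 + z^2)


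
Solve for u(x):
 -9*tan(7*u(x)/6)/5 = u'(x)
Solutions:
 u(x) = -6*asin(C1*exp(-21*x/10))/7 + 6*pi/7
 u(x) = 6*asin(C1*exp(-21*x/10))/7


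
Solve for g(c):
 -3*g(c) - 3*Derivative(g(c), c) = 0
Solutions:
 g(c) = C1*exp(-c)


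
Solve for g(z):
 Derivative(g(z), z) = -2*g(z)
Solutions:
 g(z) = C1*exp(-2*z)


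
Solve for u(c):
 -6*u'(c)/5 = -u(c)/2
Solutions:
 u(c) = C1*exp(5*c/12)


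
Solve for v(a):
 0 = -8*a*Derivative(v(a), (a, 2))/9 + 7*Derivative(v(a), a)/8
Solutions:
 v(a) = C1 + C2*a^(127/64)


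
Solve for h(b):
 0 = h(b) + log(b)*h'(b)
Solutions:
 h(b) = C1*exp(-li(b))
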